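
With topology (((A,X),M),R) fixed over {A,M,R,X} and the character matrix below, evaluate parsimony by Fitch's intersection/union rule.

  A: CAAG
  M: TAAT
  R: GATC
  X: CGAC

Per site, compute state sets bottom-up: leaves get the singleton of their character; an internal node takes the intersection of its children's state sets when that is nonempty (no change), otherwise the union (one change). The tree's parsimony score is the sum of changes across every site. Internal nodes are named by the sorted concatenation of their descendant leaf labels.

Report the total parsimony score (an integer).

6

site 0, node AX: A={C} ∩ X={C} → {C} (+0)
site 0, node AMX: AX={C} ∪ M={T} → {C,T} (+1)
site 0, node AMRX: AMX={C,T} ∪ R={G} → {C,G,T} (+1)
site 1, node AX: A={A} ∪ X={G} → {A,G} (+1)
site 1, node AMX: AX={A,G} ∩ M={A} → {A} (+0)
site 1, node AMRX: AMX={A} ∩ R={A} → {A} (+0)
site 2, node AX: A={A} ∩ X={A} → {A} (+0)
site 2, node AMX: AX={A} ∩ M={A} → {A} (+0)
site 2, node AMRX: AMX={A} ∪ R={T} → {A,T} (+1)
site 3, node AX: A={G} ∪ X={C} → {C,G} (+1)
site 3, node AMX: AX={C,G} ∪ M={T} → {C,G,T} (+1)
site 3, node AMRX: AMX={C,G,T} ∩ R={C} → {C} (+0)
per-site changes: [2, 1, 1, 2]; total = 6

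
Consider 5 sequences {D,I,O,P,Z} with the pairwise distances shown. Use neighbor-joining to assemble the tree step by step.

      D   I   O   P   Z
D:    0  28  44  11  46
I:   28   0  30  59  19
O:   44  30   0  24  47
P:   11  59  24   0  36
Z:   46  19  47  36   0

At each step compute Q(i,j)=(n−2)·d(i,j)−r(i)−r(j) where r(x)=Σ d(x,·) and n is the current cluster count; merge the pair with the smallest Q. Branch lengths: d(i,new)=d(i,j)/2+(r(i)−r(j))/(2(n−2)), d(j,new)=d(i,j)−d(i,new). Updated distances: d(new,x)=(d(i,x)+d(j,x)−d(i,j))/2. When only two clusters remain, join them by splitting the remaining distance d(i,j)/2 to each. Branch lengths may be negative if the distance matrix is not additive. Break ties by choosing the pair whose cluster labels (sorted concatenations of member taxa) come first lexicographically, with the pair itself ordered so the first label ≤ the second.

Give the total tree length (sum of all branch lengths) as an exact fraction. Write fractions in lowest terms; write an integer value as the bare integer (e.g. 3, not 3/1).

1. join I+Z (d=19, Q=-227) ⇒ IZ; edges |I|=15/2, |Z|=23/2
  updated: d(D,IZ)=55/2, d(IZ,O)=29, d(IZ,P)=38
2. join D+P (d=11, Q=-267/2) ⇒ DP; edges |D|=63/8, |P|=25/8
  updated: d(DP,IZ)=109/4, d(DP,O)=57/2
3. join DP+IZ (d=109/4, Q=-339/4) ⇒ DIPZ; edges |DP|=107/8, |IZ|=111/8
  updated: d(DIPZ,O)=121/8
4. join DIPZ+O (d=121/8) ⇒ DIOPZ; edges |DIPZ|=121/16, |O|=121/16
final tree: (((D:63/8,P:25/8):107/8,(I:15/2,Z:23/2):111/8):121/16,O:121/16)
total length: 579/8

579/8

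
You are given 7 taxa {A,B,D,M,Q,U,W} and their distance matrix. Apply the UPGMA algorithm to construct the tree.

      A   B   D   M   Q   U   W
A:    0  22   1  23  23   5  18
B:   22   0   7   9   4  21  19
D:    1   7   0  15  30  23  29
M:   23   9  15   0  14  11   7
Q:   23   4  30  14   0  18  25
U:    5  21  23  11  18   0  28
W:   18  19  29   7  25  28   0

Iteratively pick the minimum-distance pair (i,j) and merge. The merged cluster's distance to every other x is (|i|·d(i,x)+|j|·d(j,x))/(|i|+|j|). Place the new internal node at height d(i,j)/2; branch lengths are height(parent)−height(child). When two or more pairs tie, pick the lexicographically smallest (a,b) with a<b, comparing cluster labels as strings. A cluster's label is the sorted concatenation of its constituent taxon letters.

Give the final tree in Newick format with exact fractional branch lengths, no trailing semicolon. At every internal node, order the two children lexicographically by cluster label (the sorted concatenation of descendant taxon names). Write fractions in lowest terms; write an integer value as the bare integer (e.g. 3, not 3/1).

(((A:1/2,D:1/2):13/2,U:7):77/24,((B:2,Q:2):51/8,(M:7/2,W:7/2):39/8):11/6)

step 1: merge (A,D) at d=1; branch lengths A→1/2, D→1/2; new cluster AD
  updated: d(AD,B)=29/2, d(AD,M)=19, d(AD,Q)=53/2, d(AD,U)=14, d(AD,W)=47/2
step 2: merge (B,Q) at d=4; branch lengths B→2, Q→2; new cluster BQ
  updated: d(AD,BQ)=41/2, d(BQ,M)=23/2, d(BQ,U)=39/2, d(BQ,W)=22
step 3: merge (M,W) at d=7; branch lengths M→7/2, W→7/2; new cluster MW
  updated: d(AD,MW)=85/4, d(BQ,MW)=67/4, d(MW,U)=39/2
step 4: merge (AD,U) at d=14; branch lengths AD→13/2, U→7; new cluster ADU
  updated: d(ADU,BQ)=121/6, d(ADU,MW)=62/3
step 5: merge (BQ,MW) at d=67/4; branch lengths BQ→51/8, MW→39/8; new cluster BMQW
  updated: d(ADU,BMQW)=245/12
step 6: merge (ADU,BMQW) at d=245/12; branch lengths ADU→77/24, BMQW→11/6; new cluster ABDMQUW
final tree: (((A:1/2,D:1/2):13/2,U:7):77/24,((B:2,Q:2):51/8,(M:7/2,W:7/2):39/8):11/6)
total length: 1003/24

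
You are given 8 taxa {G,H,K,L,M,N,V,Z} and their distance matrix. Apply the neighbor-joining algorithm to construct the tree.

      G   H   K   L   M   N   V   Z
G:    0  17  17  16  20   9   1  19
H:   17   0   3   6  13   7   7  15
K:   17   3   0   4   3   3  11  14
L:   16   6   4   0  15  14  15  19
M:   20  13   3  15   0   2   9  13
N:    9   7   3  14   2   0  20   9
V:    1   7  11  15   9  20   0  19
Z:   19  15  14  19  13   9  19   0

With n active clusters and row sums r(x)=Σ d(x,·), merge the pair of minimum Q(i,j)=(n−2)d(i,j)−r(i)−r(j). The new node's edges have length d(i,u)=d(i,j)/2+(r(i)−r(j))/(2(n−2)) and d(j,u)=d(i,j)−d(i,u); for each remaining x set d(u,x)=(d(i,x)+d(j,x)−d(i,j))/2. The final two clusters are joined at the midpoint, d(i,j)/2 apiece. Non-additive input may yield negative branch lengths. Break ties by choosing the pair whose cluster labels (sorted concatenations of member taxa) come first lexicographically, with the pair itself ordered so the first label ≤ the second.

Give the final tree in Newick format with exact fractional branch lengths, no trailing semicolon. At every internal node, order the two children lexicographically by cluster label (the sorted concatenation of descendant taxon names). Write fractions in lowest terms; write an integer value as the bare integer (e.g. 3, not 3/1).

(((((G:23/12,V:-11/12):17/2,((M:21/10,N:-1/10):11/8,Z:69/8):9/4):75/32,H:49/32):31/32,K:1/32):127/64,L:127/64)

step 1: merge (G,V) at d=1, Q=-175; branch lengths G→23/12, V→-11/12; new cluster GV
  updated: d(GV,H)=23/2, d(GV,K)=27/2, d(GV,L)=15, d(GV,M)=14, d(GV,N)=14, d(GV,Z)=37/2
step 2: merge (M,N) at d=2, Q=-99; branch lengths M→21/10, N→-1/10; new cluster MN
  updated: d(GV,MN)=13, d(H,MN)=9, d(K,MN)=2, d(L,MN)=27/2, d(MN,Z)=10
step 3: merge (MN,Z) at d=10, Q=-84; branch lengths MN→11/8, Z→69/8; new cluster MNZ
  updated: d(GV,MNZ)=43/4, d(H,MNZ)=7, d(K,MNZ)=3, d(L,MNZ)=45/4
step 4: merge (GV,MNZ) at d=43/4, Q=-101/2; branch lengths GV→17/2, MNZ→9/4; new cluster GMNVZ
  updated: d(GMNVZ,H)=31/8, d(GMNVZ,K)=23/8, d(GMNVZ,L)=31/4
step 5: merge (GMNVZ,H) at d=31/8, Q=-157/8; branch lengths GMNVZ→75/32, H→49/32; new cluster GHMNVZ
  updated: d(GHMNVZ,K)=1, d(GHMNVZ,L)=79/16
step 6: merge (GHMNVZ,K) at d=1, Q=-159/16; branch lengths GHMNVZ→31/32, K→1/32; new cluster GHKMNVZ
  updated: d(GHKMNVZ,L)=127/32
step 7: merge (GHKMNVZ,L) at d=127/32; branch lengths GHKMNVZ→127/64, L→127/64; new cluster GHKLMNVZ
final tree: (((((G:23/12,V:-11/12):17/2,((M:21/10,N:-1/10):11/8,Z:69/8):9/4):75/32,H:49/32):31/32,K:1/32):127/64,L:127/64)
total length: 1043/32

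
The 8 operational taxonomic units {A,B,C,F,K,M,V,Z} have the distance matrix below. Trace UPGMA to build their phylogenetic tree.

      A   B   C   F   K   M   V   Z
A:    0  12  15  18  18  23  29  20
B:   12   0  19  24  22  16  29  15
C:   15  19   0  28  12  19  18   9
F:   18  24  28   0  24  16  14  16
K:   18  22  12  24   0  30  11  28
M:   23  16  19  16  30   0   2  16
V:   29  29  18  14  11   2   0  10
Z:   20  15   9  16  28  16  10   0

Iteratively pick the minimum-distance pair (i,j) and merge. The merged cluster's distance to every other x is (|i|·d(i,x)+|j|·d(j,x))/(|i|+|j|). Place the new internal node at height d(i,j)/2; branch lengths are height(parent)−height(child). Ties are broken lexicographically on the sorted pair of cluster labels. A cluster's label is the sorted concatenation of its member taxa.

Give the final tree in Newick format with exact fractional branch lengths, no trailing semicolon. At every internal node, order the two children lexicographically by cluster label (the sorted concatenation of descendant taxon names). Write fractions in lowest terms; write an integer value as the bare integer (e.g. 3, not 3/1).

step 1: merge (M,V) at d=2; branch lengths M→1, V→1; new cluster MV
  updated: d(A,MV)=26, d(B,MV)=45/2, d(C,MV)=37/2, d(F,MV)=15, d(K,MV)=41/2, d(MV,Z)=13
step 2: merge (C,Z) at d=9; branch lengths C→9/2, Z→9/2; new cluster CZ
  updated: d(A,CZ)=35/2, d(B,CZ)=17, d(CZ,F)=22, d(CZ,K)=20, d(CZ,MV)=63/4
step 3: merge (A,B) at d=12; branch lengths A→6, B→6; new cluster AB
  updated: d(AB,CZ)=69/4, d(AB,F)=21, d(AB,K)=20, d(AB,MV)=97/4
step 4: merge (F,MV) at d=15; branch lengths F→15/2, MV→13/2; new cluster FMV
  updated: d(AB,FMV)=139/6, d(CZ,FMV)=107/6, d(FMV,K)=65/3
step 5: merge (AB,CZ) at d=69/4; branch lengths AB→21/8, CZ→33/8; new cluster ABCZ
  updated: d(ABCZ,FMV)=41/2, d(ABCZ,K)=20
step 6: merge (ABCZ,K) at d=20; branch lengths ABCZ→11/8, K→10; new cluster ABCKZ
  updated: d(ABCKZ,FMV)=311/15
step 7: merge (ABCKZ,FMV) at d=311/15; branch lengths ABCKZ→11/30, FMV→43/15; new cluster ABCFKMVZ
final tree: ((((A:6,B:6):21/8,(C:9/2,Z:9/2):33/8):11/8,K:10):11/30,(F:15/2,(M:1,V:1):13/2):43/15)
total length: 7003/120

((((A:6,B:6):21/8,(C:9/2,Z:9/2):33/8):11/8,K:10):11/30,(F:15/2,(M:1,V:1):13/2):43/15)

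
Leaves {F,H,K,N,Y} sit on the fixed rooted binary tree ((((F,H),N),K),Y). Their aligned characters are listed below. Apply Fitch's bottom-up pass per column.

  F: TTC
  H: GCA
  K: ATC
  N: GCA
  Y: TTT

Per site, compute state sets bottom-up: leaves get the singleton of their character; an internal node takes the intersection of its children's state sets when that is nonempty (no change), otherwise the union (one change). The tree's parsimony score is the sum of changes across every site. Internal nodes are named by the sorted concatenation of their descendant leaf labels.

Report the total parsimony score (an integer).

site 0, node FH: F={T} ∪ H={G} → {G,T} (+1)
site 0, node FHN: FH={G,T} ∩ N={G} → {G} (+0)
site 0, node FHKN: FHN={G} ∪ K={A} → {A,G} (+1)
site 0, node FHKNY: FHKN={A,G} ∪ Y={T} → {A,G,T} (+1)
site 1, node FH: F={T} ∪ H={C} → {C,T} (+1)
site 1, node FHN: FH={C,T} ∩ N={C} → {C} (+0)
site 1, node FHKN: FHN={C} ∪ K={T} → {C,T} (+1)
site 1, node FHKNY: FHKN={C,T} ∩ Y={T} → {T} (+0)
site 2, node FH: F={C} ∪ H={A} → {A,C} (+1)
site 2, node FHN: FH={A,C} ∩ N={A} → {A} (+0)
site 2, node FHKN: FHN={A} ∪ K={C} → {A,C} (+1)
site 2, node FHKNY: FHKN={A,C} ∪ Y={T} → {A,C,T} (+1)
per-site changes: [3, 2, 3]; total = 8

8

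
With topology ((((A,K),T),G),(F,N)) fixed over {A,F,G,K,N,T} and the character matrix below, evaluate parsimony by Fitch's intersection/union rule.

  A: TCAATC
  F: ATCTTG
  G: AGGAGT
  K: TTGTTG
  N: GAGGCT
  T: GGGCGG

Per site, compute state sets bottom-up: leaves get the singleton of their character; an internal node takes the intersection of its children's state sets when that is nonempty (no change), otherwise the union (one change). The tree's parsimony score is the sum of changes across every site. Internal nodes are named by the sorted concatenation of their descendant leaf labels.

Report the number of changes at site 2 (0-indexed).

site 0, node AK: A={T} ∩ K={T} → {T} (+0)
site 0, node AKT: AK={T} ∪ T={G} → {G,T} (+1)
site 0, node AGKT: AKT={G,T} ∪ G={A} → {A,G,T} (+1)
site 0, node FN: F={A} ∪ N={G} → {A,G} (+1)
site 0, node AFGKNT: AGKT={A,G,T} ∩ FN={A,G} → {A,G} (+0)
site 1, node AK: A={C} ∪ K={T} → {C,T} (+1)
site 1, node AKT: AK={C,T} ∪ T={G} → {C,G,T} (+1)
site 1, node AGKT: AKT={C,G,T} ∩ G={G} → {G} (+0)
site 1, node FN: F={T} ∪ N={A} → {A,T} (+1)
site 1, node AFGKNT: AGKT={G} ∪ FN={A,T} → {A,G,T} (+1)
site 2, node AK: A={A} ∪ K={G} → {A,G} (+1)
site 2, node AKT: AK={A,G} ∩ T={G} → {G} (+0)
site 2, node AGKT: AKT={G} ∩ G={G} → {G} (+0)
site 2, node FN: F={C} ∪ N={G} → {C,G} (+1)
site 2, node AFGKNT: AGKT={G} ∩ FN={C,G} → {G} (+0)
site 3, node AK: A={A} ∪ K={T} → {A,T} (+1)
site 3, node AKT: AK={A,T} ∪ T={C} → {A,C,T} (+1)
site 3, node AGKT: AKT={A,C,T} ∩ G={A} → {A} (+0)
site 3, node FN: F={T} ∪ N={G} → {G,T} (+1)
site 3, node AFGKNT: AGKT={A} ∪ FN={G,T} → {A,G,T} (+1)
site 4, node AK: A={T} ∩ K={T} → {T} (+0)
site 4, node AKT: AK={T} ∪ T={G} → {G,T} (+1)
site 4, node AGKT: AKT={G,T} ∩ G={G} → {G} (+0)
site 4, node FN: F={T} ∪ N={C} → {C,T} (+1)
site 4, node AFGKNT: AGKT={G} ∪ FN={C,T} → {C,G,T} (+1)
site 5, node AK: A={C} ∪ K={G} → {C,G} (+1)
site 5, node AKT: AK={C,G} ∩ T={G} → {G} (+0)
site 5, node AGKT: AKT={G} ∪ G={T} → {G,T} (+1)
site 5, node FN: F={G} ∪ N={T} → {G,T} (+1)
site 5, node AFGKNT: AGKT={G,T} ∩ FN={G,T} → {G,T} (+0)
per-site changes: [3, 4, 2, 4, 3, 3]; total = 19

2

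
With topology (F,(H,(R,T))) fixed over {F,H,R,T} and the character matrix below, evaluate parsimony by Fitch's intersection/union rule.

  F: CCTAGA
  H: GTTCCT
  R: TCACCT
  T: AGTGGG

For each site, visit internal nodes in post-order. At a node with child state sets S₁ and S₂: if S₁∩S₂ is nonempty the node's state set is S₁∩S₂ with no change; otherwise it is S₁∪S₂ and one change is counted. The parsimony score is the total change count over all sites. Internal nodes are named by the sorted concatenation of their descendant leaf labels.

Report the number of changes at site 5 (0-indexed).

RT@0: {T} ∪ {A} = {A,T} (union, +1)
HRT@0: {G} ∪ {A,T} = {A,G,T} (union, +1)
FHRT@0: {C} ∪ {A,G,T} = {A,C,G,T} (union, +1)
RT@1: {C} ∪ {G} = {C,G} (union, +1)
HRT@1: {T} ∪ {C,G} = {C,G,T} (union, +1)
FHRT@1: {C} ∩ {C,G,T} = {C} (intersection, +0)
RT@2: {A} ∪ {T} = {A,T} (union, +1)
HRT@2: {T} ∩ {A,T} = {T} (intersection, +0)
FHRT@2: {T} ∩ {T} = {T} (intersection, +0)
RT@3: {C} ∪ {G} = {C,G} (union, +1)
HRT@3: {C} ∩ {C,G} = {C} (intersection, +0)
FHRT@3: {A} ∪ {C} = {A,C} (union, +1)
RT@4: {C} ∪ {G} = {C,G} (union, +1)
HRT@4: {C} ∩ {C,G} = {C} (intersection, +0)
FHRT@4: {G} ∪ {C} = {C,G} (union, +1)
RT@5: {T} ∪ {G} = {G,T} (union, +1)
HRT@5: {T} ∩ {G,T} = {T} (intersection, +0)
FHRT@5: {A} ∪ {T} = {A,T} (union, +1)
per-site changes: [3, 2, 1, 2, 2, 2]; total = 12

2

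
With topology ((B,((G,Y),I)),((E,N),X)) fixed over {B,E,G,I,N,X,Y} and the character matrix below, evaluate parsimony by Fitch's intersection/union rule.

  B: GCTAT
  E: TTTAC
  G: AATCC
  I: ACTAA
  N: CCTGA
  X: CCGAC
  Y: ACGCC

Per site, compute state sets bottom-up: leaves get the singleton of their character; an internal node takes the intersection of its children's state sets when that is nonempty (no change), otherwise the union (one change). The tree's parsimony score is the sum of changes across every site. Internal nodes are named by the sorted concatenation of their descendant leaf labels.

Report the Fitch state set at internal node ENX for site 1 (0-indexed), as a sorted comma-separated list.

GY@0: {A} ∩ {A} = {A} (intersection, +0)
GIY@0: {A} ∩ {A} = {A} (intersection, +0)
BGIY@0: {G} ∪ {A} = {A,G} (union, +1)
EN@0: {T} ∪ {C} = {C,T} (union, +1)
ENX@0: {C,T} ∩ {C} = {C} (intersection, +0)
BEGINXY@0: {A,G} ∪ {C} = {A,C,G} (union, +1)
GY@1: {A} ∪ {C} = {A,C} (union, +1)
GIY@1: {A,C} ∩ {C} = {C} (intersection, +0)
BGIY@1: {C} ∩ {C} = {C} (intersection, +0)
EN@1: {T} ∪ {C} = {C,T} (union, +1)
ENX@1: {C,T} ∩ {C} = {C} (intersection, +0)
BEGINXY@1: {C} ∩ {C} = {C} (intersection, +0)
GY@2: {T} ∪ {G} = {G,T} (union, +1)
GIY@2: {G,T} ∩ {T} = {T} (intersection, +0)
BGIY@2: {T} ∩ {T} = {T} (intersection, +0)
EN@2: {T} ∩ {T} = {T} (intersection, +0)
ENX@2: {T} ∪ {G} = {G,T} (union, +1)
BEGINXY@2: {T} ∩ {G,T} = {T} (intersection, +0)
GY@3: {C} ∩ {C} = {C} (intersection, +0)
GIY@3: {C} ∪ {A} = {A,C} (union, +1)
BGIY@3: {A} ∩ {A,C} = {A} (intersection, +0)
EN@3: {A} ∪ {G} = {A,G} (union, +1)
ENX@3: {A,G} ∩ {A} = {A} (intersection, +0)
BEGINXY@3: {A} ∩ {A} = {A} (intersection, +0)
GY@4: {C} ∩ {C} = {C} (intersection, +0)
GIY@4: {C} ∪ {A} = {A,C} (union, +1)
BGIY@4: {T} ∪ {A,C} = {A,C,T} (union, +1)
EN@4: {C} ∪ {A} = {A,C} (union, +1)
ENX@4: {A,C} ∩ {C} = {C} (intersection, +0)
BEGINXY@4: {A,C,T} ∩ {C} = {C} (intersection, +0)
per-site changes: [3, 2, 2, 2, 3]; total = 12

C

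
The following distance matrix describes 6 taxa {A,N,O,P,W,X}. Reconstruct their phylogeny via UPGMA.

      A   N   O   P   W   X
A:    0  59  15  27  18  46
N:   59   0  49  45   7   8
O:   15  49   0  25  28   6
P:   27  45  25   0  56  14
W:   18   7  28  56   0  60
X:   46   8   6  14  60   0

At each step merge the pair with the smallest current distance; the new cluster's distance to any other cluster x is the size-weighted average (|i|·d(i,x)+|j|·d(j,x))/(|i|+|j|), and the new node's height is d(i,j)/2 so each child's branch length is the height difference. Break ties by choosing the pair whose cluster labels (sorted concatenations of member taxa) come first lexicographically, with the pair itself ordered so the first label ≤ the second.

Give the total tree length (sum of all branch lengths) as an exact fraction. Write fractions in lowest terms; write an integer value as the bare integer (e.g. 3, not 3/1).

step 1: merge (O,X) at d=6; branch lengths O→3, X→3; new cluster OX
  updated: d(A,OX)=61/2, d(N,OX)=57/2, d(OX,P)=39/2, d(OX,W)=44
step 2: merge (N,W) at d=7; branch lengths N→7/2, W→7/2; new cluster NW
  updated: d(A,NW)=77/2, d(NW,OX)=145/4, d(NW,P)=101/2
step 3: merge (OX,P) at d=39/2; branch lengths OX→27/4, P→39/4; new cluster OPX
  updated: d(A,OPX)=88/3, d(NW,OPX)=41
step 4: merge (A,OPX) at d=88/3; branch lengths A→44/3, OPX→59/12; new cluster AOPX
  updated: d(AOPX,NW)=323/8
step 5: merge (AOPX,NW) at d=323/8; branch lengths AOPX→265/48, NW→267/16; new cluster ANOPWX
final tree: ((A:44/3,((O:3,X:3):27/4,P:39/4):59/12):265/48,(N:7/2,W:7/2):267/16)
total length: 1711/24

1711/24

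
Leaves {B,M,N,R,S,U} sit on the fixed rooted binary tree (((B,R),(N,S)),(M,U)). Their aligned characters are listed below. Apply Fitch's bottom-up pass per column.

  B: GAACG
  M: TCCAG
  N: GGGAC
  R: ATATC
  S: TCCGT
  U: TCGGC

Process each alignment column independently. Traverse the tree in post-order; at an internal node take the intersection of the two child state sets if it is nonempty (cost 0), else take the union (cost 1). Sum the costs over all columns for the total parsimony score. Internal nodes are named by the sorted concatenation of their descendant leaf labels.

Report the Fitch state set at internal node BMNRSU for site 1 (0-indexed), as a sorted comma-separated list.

C

site 0, node BR: B={G} ∪ R={A} → {A,G} (+1)
site 0, node NS: N={G} ∪ S={T} → {G,T} (+1)
site 0, node BNRS: BR={A,G} ∩ NS={G,T} → {G} (+0)
site 0, node MU: M={T} ∩ U={T} → {T} (+0)
site 0, node BMNRSU: BNRS={G} ∪ MU={T} → {G,T} (+1)
site 1, node BR: B={A} ∪ R={T} → {A,T} (+1)
site 1, node NS: N={G} ∪ S={C} → {C,G} (+1)
site 1, node BNRS: BR={A,T} ∪ NS={C,G} → {A,C,G,T} (+1)
site 1, node MU: M={C} ∩ U={C} → {C} (+0)
site 1, node BMNRSU: BNRS={A,C,G,T} ∩ MU={C} → {C} (+0)
site 2, node BR: B={A} ∩ R={A} → {A} (+0)
site 2, node NS: N={G} ∪ S={C} → {C,G} (+1)
site 2, node BNRS: BR={A} ∪ NS={C,G} → {A,C,G} (+1)
site 2, node MU: M={C} ∪ U={G} → {C,G} (+1)
site 2, node BMNRSU: BNRS={A,C,G} ∩ MU={C,G} → {C,G} (+0)
site 3, node BR: B={C} ∪ R={T} → {C,T} (+1)
site 3, node NS: N={A} ∪ S={G} → {A,G} (+1)
site 3, node BNRS: BR={C,T} ∪ NS={A,G} → {A,C,G,T} (+1)
site 3, node MU: M={A} ∪ U={G} → {A,G} (+1)
site 3, node BMNRSU: BNRS={A,C,G,T} ∩ MU={A,G} → {A,G} (+0)
site 4, node BR: B={G} ∪ R={C} → {C,G} (+1)
site 4, node NS: N={C} ∪ S={T} → {C,T} (+1)
site 4, node BNRS: BR={C,G} ∩ NS={C,T} → {C} (+0)
site 4, node MU: M={G} ∪ U={C} → {C,G} (+1)
site 4, node BMNRSU: BNRS={C} ∩ MU={C,G} → {C} (+0)
per-site changes: [3, 3, 3, 4, 3]; total = 16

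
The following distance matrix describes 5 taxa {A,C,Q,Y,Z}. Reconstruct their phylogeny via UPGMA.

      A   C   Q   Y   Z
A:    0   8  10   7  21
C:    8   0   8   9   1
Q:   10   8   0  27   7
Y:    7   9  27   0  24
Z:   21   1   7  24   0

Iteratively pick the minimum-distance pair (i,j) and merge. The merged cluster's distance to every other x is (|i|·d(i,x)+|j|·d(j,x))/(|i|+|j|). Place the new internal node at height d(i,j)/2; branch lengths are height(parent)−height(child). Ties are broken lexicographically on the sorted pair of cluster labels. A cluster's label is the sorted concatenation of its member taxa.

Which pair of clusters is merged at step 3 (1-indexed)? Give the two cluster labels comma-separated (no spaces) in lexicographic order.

CZ,Q

1. join C+Z (d=1) ⇒ CZ; edges |C|=1/2, |Z|=1/2
  updated: d(A,CZ)=29/2, d(CZ,Q)=15/2, d(CZ,Y)=33/2
2. join A+Y (d=7) ⇒ AY; edges |A|=7/2, |Y|=7/2
  updated: d(AY,CZ)=31/2, d(AY,Q)=37/2
3. join CZ+Q (d=15/2) ⇒ CQZ; edges |CZ|=13/4, |Q|=15/4
  updated: d(AY,CQZ)=33/2
4. join AY+CQZ (d=33/2) ⇒ ACQYZ; edges |AY|=19/4, |CQZ|=9/2
final tree: ((A:7/2,Y:7/2):19/4,((C:1/2,Z:1/2):13/4,Q:15/4):9/2)
total length: 97/4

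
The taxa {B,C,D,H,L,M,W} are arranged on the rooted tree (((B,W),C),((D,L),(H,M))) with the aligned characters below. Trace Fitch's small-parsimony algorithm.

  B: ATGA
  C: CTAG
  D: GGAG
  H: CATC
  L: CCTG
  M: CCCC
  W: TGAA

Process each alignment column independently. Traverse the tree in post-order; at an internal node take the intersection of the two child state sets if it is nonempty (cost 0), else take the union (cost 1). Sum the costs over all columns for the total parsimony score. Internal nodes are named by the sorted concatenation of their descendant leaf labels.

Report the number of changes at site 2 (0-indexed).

BW@0: {A} ∪ {T} = {A,T} (union, +1)
BCW@0: {A,T} ∪ {C} = {A,C,T} (union, +1)
DL@0: {G} ∪ {C} = {C,G} (union, +1)
HM@0: {C} ∩ {C} = {C} (intersection, +0)
DHLM@0: {C,G} ∩ {C} = {C} (intersection, +0)
BCDHLMW@0: {A,C,T} ∩ {C} = {C} (intersection, +0)
BW@1: {T} ∪ {G} = {G,T} (union, +1)
BCW@1: {G,T} ∩ {T} = {T} (intersection, +0)
DL@1: {G} ∪ {C} = {C,G} (union, +1)
HM@1: {A} ∪ {C} = {A,C} (union, +1)
DHLM@1: {C,G} ∩ {A,C} = {C} (intersection, +0)
BCDHLMW@1: {T} ∪ {C} = {C,T} (union, +1)
BW@2: {G} ∪ {A} = {A,G} (union, +1)
BCW@2: {A,G} ∩ {A} = {A} (intersection, +0)
DL@2: {A} ∪ {T} = {A,T} (union, +1)
HM@2: {T} ∪ {C} = {C,T} (union, +1)
DHLM@2: {A,T} ∩ {C,T} = {T} (intersection, +0)
BCDHLMW@2: {A} ∪ {T} = {A,T} (union, +1)
BW@3: {A} ∩ {A} = {A} (intersection, +0)
BCW@3: {A} ∪ {G} = {A,G} (union, +1)
DL@3: {G} ∩ {G} = {G} (intersection, +0)
HM@3: {C} ∩ {C} = {C} (intersection, +0)
DHLM@3: {G} ∪ {C} = {C,G} (union, +1)
BCDHLMW@3: {A,G} ∩ {C,G} = {G} (intersection, +0)
per-site changes: [3, 4, 4, 2]; total = 13

4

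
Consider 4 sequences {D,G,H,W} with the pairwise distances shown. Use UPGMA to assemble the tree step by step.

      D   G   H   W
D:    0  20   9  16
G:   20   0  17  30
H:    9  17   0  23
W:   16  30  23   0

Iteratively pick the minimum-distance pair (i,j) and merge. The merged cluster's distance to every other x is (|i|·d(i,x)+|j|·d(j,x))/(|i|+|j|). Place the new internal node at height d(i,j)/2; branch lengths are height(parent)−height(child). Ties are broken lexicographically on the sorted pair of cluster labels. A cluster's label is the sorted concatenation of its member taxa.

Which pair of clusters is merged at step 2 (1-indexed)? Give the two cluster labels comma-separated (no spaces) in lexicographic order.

DH,G

iteration 1: select D,H (d=9); attach at lengths (9/2, 9/2); label the merged cluster DH
  updated: d(DH,G)=37/2, d(DH,W)=39/2
iteration 2: select DH,G (d=37/2); attach at lengths (19/4, 37/4); label the merged cluster DGH
  updated: d(DGH,W)=23
iteration 3: select DGH,W (d=23); attach at lengths (9/4, 23/2); label the merged cluster DGHW
final tree: (((D:9/2,H:9/2):19/4,G:37/4):9/4,W:23/2)
total length: 147/4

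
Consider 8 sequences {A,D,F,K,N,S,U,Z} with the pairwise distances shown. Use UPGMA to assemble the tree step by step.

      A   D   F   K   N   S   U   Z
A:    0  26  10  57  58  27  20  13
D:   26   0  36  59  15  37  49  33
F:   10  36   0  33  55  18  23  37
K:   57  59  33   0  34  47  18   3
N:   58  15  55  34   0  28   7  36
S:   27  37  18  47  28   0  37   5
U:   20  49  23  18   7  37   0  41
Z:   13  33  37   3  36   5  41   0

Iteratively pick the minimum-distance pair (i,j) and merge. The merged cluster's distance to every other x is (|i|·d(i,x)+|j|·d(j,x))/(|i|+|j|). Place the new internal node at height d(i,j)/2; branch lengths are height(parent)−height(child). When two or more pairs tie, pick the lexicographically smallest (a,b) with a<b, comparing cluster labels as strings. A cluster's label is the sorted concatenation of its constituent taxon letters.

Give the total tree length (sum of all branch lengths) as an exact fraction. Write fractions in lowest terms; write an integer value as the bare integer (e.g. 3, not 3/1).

5359/60

step 1: merge (K,Z) at d=3; branch lengths K→3/2, Z→3/2; new cluster KZ
  updated: d(A,KZ)=35, d(D,KZ)=46, d(F,KZ)=35, d(KZ,N)=35, d(KZ,S)=26, d(KZ,U)=59/2
step 2: merge (N,U) at d=7; branch lengths N→7/2, U→7/2; new cluster NU
  updated: d(A,NU)=39, d(D,NU)=32, d(F,NU)=39, d(KZ,NU)=129/4, d(NU,S)=65/2
step 3: merge (A,F) at d=10; branch lengths A→5, F→5; new cluster AF
  updated: d(AF,D)=31, d(AF,KZ)=35, d(AF,NU)=39, d(AF,S)=45/2
step 4: merge (AF,S) at d=45/2; branch lengths AF→25/4, S→45/4; new cluster AFS
  updated: d(AFS,D)=33, d(AFS,KZ)=32, d(AFS,NU)=221/6
step 5: merge (AFS,KZ) at d=32; branch lengths AFS→19/4, KZ→29/2; new cluster AFKSZ
  updated: d(AFKSZ,D)=191/5, d(AFKSZ,NU)=35
step 6: merge (D,NU) at d=32; branch lengths D→16, NU→25/2; new cluster DNU
  updated: d(AFKSZ,DNU)=541/15
step 7: merge (AFKSZ,DNU) at d=541/15; branch lengths AFKSZ→61/30, DNU→61/30; new cluster ADFKNSUZ
final tree: ((((A:5,F:5):25/4,S:45/4):19/4,(K:3/2,Z:3/2):29/2):61/30,(D:16,(N:7/2,U:7/2):25/2):61/30)
total length: 5359/60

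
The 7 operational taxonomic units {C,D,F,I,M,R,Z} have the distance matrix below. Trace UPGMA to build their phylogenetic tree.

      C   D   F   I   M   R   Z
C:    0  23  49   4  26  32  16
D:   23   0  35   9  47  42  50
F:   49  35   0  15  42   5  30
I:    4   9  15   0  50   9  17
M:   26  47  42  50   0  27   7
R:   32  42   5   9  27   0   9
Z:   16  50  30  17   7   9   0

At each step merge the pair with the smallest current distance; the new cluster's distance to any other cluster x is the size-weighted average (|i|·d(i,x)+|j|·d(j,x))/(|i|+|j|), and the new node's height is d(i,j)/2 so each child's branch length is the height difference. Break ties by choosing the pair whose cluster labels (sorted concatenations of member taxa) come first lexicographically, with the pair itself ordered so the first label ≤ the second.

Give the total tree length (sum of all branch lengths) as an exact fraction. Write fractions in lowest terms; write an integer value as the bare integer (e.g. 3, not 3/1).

iteration 1: select C,I (d=4); attach at lengths (2, 2); label the merged cluster CI
  updated: d(CI,D)=16, d(CI,F)=32, d(CI,M)=38, d(CI,R)=41/2, d(CI,Z)=33/2
iteration 2: select F,R (d=5); attach at lengths (5/2, 5/2); label the merged cluster FR
  updated: d(CI,FR)=105/4, d(D,FR)=77/2, d(FR,M)=69/2, d(FR,Z)=39/2
iteration 3: select M,Z (d=7); attach at lengths (7/2, 7/2); label the merged cluster MZ
  updated: d(CI,MZ)=109/4, d(D,MZ)=97/2, d(FR,MZ)=27
iteration 4: select CI,D (d=16); attach at lengths (6, 8); label the merged cluster CDI
  updated: d(CDI,FR)=91/3, d(CDI,MZ)=103/3
iteration 5: select FR,MZ (d=27); attach at lengths (11, 10); label the merged cluster FMRZ
  updated: d(CDI,FMRZ)=97/3
iteration 6: select CDI,FMRZ (d=97/3); attach at lengths (49/6, 8/3); label the merged cluster CDFIMRZ
final tree: (((C:2,I:2):6,D:8):49/6,((F:5/2,R:5/2):11,(M:7/2,Z:7/2):10):8/3)
total length: 371/6

371/6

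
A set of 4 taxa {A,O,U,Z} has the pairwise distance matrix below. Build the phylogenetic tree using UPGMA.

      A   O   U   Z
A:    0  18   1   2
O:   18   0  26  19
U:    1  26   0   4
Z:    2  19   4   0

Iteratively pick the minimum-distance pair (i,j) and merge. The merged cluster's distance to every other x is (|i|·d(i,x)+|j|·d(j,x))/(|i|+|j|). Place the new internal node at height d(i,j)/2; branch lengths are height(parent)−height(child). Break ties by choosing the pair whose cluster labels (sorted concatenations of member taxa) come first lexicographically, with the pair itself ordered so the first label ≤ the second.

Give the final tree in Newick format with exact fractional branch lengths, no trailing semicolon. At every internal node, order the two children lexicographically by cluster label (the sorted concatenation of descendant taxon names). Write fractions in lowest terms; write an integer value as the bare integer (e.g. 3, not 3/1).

(((A:1/2,U:1/2):1,Z:3/2):9,O:21/2)

iteration 1: select A,U (d=1); attach at lengths (1/2, 1/2); label the merged cluster AU
  updated: d(AU,O)=22, d(AU,Z)=3
iteration 2: select AU,Z (d=3); attach at lengths (1, 3/2); label the merged cluster AUZ
  updated: d(AUZ,O)=21
iteration 3: select AUZ,O (d=21); attach at lengths (9, 21/2); label the merged cluster AOUZ
final tree: (((A:1/2,U:1/2):1,Z:3/2):9,O:21/2)
total length: 23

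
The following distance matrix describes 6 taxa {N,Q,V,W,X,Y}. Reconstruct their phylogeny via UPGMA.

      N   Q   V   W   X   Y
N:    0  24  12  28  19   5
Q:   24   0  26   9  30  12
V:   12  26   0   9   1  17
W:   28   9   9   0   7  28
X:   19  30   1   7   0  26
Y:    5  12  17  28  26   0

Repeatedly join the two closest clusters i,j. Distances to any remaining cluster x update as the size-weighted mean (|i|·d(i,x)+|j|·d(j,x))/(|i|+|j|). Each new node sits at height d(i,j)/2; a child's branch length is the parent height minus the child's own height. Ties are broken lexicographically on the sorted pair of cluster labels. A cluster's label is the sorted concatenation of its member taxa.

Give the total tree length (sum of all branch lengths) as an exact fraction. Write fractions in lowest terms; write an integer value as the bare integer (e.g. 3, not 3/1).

step 1: merge (V,X) at d=1; branch lengths V→1/2, X→1/2; new cluster VX
  updated: d(N,VX)=31/2, d(Q,VX)=28, d(VX,W)=8, d(VX,Y)=43/2
step 2: merge (N,Y) at d=5; branch lengths N→5/2, Y→5/2; new cluster NY
  updated: d(NY,Q)=18, d(NY,VX)=37/2, d(NY,W)=28
step 3: merge (VX,W) at d=8; branch lengths VX→7/2, W→4; new cluster VWX
  updated: d(NY,VWX)=65/3, d(Q,VWX)=65/3
step 4: merge (NY,Q) at d=18; branch lengths NY→13/2, Q→9; new cluster NQY
  updated: d(NQY,VWX)=65/3
step 5: merge (NQY,VWX) at d=65/3; branch lengths NQY→11/6, VWX→41/6; new cluster NQVWXY
final tree: (((N:5/2,Y:5/2):13/2,Q:9):11/6,((V:1/2,X:1/2):7/2,W:4):41/6)
total length: 113/3

113/3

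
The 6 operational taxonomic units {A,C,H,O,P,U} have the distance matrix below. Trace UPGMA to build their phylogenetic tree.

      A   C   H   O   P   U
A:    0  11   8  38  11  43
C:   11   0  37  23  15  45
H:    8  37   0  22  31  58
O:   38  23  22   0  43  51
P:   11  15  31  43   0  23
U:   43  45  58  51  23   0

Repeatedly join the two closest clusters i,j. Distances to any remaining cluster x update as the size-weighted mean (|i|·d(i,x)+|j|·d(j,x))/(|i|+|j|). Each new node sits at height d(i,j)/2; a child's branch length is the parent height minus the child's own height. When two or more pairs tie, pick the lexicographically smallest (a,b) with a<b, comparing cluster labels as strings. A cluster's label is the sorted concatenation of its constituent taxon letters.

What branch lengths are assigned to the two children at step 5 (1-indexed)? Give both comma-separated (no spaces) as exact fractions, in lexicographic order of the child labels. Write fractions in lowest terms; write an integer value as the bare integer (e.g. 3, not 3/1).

25/4,22

1. join A+H (d=8) ⇒ AH; edges |A|=4, |H|=4
  updated: d(AH,C)=24, d(AH,O)=30, d(AH,P)=21, d(AH,U)=101/2
2. join C+P (d=15) ⇒ CP; edges |C|=15/2, |P|=15/2
  updated: d(AH,CP)=45/2, d(CP,O)=33, d(CP,U)=34
3. join AH+CP (d=45/2) ⇒ ACHP; edges |AH|=29/4, |CP|=15/4
  updated: d(ACHP,O)=63/2, d(ACHP,U)=169/4
4. join ACHP+O (d=63/2) ⇒ ACHOP; edges |ACHP|=9/2, |O|=63/4
  updated: d(ACHOP,U)=44
5. join ACHOP+U (d=44) ⇒ ACHOPU; edges |ACHOP|=25/4, |U|=22
final tree: ((((A:4,H:4):29/4,(C:15/2,P:15/2):15/4):9/2,O:63/4):25/4,U:22)
total length: 165/2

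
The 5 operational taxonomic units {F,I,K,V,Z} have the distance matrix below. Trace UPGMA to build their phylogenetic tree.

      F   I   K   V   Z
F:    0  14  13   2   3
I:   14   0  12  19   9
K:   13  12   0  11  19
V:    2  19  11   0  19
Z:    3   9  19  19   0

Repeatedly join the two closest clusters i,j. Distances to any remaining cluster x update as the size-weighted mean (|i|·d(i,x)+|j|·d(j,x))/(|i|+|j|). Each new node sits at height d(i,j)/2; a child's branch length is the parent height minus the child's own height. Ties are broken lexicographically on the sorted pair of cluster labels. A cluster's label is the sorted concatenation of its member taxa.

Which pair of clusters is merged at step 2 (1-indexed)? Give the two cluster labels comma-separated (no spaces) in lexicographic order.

I,Z

1. join F+V (d=2) ⇒ FV; edges |F|=1, |V|=1
  updated: d(FV,I)=33/2, d(FV,K)=12, d(FV,Z)=11
2. join I+Z (d=9) ⇒ IZ; edges |I|=9/2, |Z|=9/2
  updated: d(FV,IZ)=55/4, d(IZ,K)=31/2
3. join FV+K (d=12) ⇒ FKV; edges |FV|=5, |K|=6
  updated: d(FKV,IZ)=43/3
4. join FKV+IZ (d=43/3) ⇒ FIKVZ; edges |FKV|=7/6, |IZ|=8/3
final tree: (((F:1,V:1):5,K:6):7/6,(I:9/2,Z:9/2):8/3)
total length: 155/6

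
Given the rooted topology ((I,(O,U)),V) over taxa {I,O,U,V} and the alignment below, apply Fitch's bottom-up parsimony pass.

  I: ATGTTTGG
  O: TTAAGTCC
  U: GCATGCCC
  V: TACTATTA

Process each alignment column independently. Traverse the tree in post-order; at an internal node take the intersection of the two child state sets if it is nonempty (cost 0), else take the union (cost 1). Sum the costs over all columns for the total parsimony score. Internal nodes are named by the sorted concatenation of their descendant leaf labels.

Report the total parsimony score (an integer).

OU@0: {T} ∪ {G} = {G,T} (union, +1)
IOU@0: {A} ∪ {G,T} = {A,G,T} (union, +1)
IOUV@0: {A,G,T} ∩ {T} = {T} (intersection, +0)
OU@1: {T} ∪ {C} = {C,T} (union, +1)
IOU@1: {T} ∩ {C,T} = {T} (intersection, +0)
IOUV@1: {T} ∪ {A} = {A,T} (union, +1)
OU@2: {A} ∩ {A} = {A} (intersection, +0)
IOU@2: {G} ∪ {A} = {A,G} (union, +1)
IOUV@2: {A,G} ∪ {C} = {A,C,G} (union, +1)
OU@3: {A} ∪ {T} = {A,T} (union, +1)
IOU@3: {T} ∩ {A,T} = {T} (intersection, +0)
IOUV@3: {T} ∩ {T} = {T} (intersection, +0)
OU@4: {G} ∩ {G} = {G} (intersection, +0)
IOU@4: {T} ∪ {G} = {G,T} (union, +1)
IOUV@4: {G,T} ∪ {A} = {A,G,T} (union, +1)
OU@5: {T} ∪ {C} = {C,T} (union, +1)
IOU@5: {T} ∩ {C,T} = {T} (intersection, +0)
IOUV@5: {T} ∩ {T} = {T} (intersection, +0)
OU@6: {C} ∩ {C} = {C} (intersection, +0)
IOU@6: {G} ∪ {C} = {C,G} (union, +1)
IOUV@6: {C,G} ∪ {T} = {C,G,T} (union, +1)
OU@7: {C} ∩ {C} = {C} (intersection, +0)
IOU@7: {G} ∪ {C} = {C,G} (union, +1)
IOUV@7: {C,G} ∪ {A} = {A,C,G} (union, +1)
per-site changes: [2, 2, 2, 1, 2, 1, 2, 2]; total = 14

14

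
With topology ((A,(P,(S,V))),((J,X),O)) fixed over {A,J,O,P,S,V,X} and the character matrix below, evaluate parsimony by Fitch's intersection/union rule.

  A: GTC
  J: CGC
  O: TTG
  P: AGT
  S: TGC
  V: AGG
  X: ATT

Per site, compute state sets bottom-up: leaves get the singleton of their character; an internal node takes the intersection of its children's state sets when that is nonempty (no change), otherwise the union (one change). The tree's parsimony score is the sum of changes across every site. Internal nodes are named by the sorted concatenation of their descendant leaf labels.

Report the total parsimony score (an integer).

10

site 0, node SV: S={T} ∪ V={A} → {A,T} (+1)
site 0, node PSV: P={A} ∩ SV={A,T} → {A} (+0)
site 0, node APSV: A={G} ∪ PSV={A} → {A,G} (+1)
site 0, node JX: J={C} ∪ X={A} → {A,C} (+1)
site 0, node JOX: JX={A,C} ∪ O={T} → {A,C,T} (+1)
site 0, node AJOPSVX: APSV={A,G} ∩ JOX={A,C,T} → {A} (+0)
site 1, node SV: S={G} ∩ V={G} → {G} (+0)
site 1, node PSV: P={G} ∩ SV={G} → {G} (+0)
site 1, node APSV: A={T} ∪ PSV={G} → {G,T} (+1)
site 1, node JX: J={G} ∪ X={T} → {G,T} (+1)
site 1, node JOX: JX={G,T} ∩ O={T} → {T} (+0)
site 1, node AJOPSVX: APSV={G,T} ∩ JOX={T} → {T} (+0)
site 2, node SV: S={C} ∪ V={G} → {C,G} (+1)
site 2, node PSV: P={T} ∪ SV={C,G} → {C,G,T} (+1)
site 2, node APSV: A={C} ∩ PSV={C,G,T} → {C} (+0)
site 2, node JX: J={C} ∪ X={T} → {C,T} (+1)
site 2, node JOX: JX={C,T} ∪ O={G} → {C,G,T} (+1)
site 2, node AJOPSVX: APSV={C} ∩ JOX={C,G,T} → {C} (+0)
per-site changes: [4, 2, 4]; total = 10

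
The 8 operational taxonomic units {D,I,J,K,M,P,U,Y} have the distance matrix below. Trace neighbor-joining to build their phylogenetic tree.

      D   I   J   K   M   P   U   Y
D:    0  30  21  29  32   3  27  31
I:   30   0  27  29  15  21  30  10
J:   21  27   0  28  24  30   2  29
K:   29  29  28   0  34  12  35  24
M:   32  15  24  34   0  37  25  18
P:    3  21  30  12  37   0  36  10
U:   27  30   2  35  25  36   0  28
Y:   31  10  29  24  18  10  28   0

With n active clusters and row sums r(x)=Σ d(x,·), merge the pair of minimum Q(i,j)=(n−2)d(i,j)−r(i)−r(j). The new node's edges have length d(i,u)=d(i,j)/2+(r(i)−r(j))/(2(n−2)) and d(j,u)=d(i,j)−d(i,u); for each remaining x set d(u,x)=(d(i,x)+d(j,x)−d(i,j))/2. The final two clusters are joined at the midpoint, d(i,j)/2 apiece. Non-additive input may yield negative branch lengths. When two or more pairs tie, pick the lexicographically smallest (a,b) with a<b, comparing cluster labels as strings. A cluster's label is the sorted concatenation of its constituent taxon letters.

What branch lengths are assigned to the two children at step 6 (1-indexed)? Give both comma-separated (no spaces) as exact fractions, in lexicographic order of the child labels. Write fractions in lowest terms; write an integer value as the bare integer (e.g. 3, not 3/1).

step 1: merge (J,U) at d=2, Q=-332; branch lengths J→-5/6, U→17/6; new cluster JU
  updated: d(D,JU)=23, d(I,JU)=55/2, d(JU,K)=61/2, d(JU,M)=47/2, d(JU,P)=32, d(JU,Y)=55/2
step 2: merge (D,P) at d=3, Q=-248; branch lengths D→24/5, P→-9/5; new cluster DP
  updated: d(DP,I)=24, d(DP,JU)=26, d(DP,K)=19, d(DP,M)=33, d(DP,Y)=19
step 3: merge (DP,K) at d=19, Q=-363/2; branch lengths DP→121/16, K→183/16; new cluster DKP
  updated: d(DKP,I)=17, d(DKP,JU)=75/4, d(DKP,M)=24, d(DKP,Y)=12
step 4: merge (DKP,JU) at d=75/4, Q=-451/4; branch lengths DKP→41/8, JU→109/8; new cluster DJKPU
  updated: d(DJKPU,I)=103/8, d(DJKPU,M)=115/8, d(DJKPU,Y)=83/8
step 5: merge (DJKPU,M) at d=115/8, Q=-225/4; branch lengths DJKPU→19/4, M→77/8; new cluster DJKMPU
  updated: d(DJKMPU,I)=27/4, d(DJKMPU,Y)=7
step 6: merge (DJKMPU,I) at d=27/4, Q=-95/4; branch lengths DJKMPU→15/8, I→39/8; new cluster DIJKMPU
  updated: d(DIJKMPU,Y)=41/8
step 7: merge (DIJKMPU,Y) at d=41/8; branch lengths DIJKMPU→41/16, Y→41/16; new cluster DIJKMPUY
final tree: ((((((D:24/5,P:-9/5):121/16,K:183/16):41/8,(J:-5/6,U:17/6):109/8):19/4,M:77/8):15/8,I:39/8):41/16,Y:41/16)
total length: 69

15/8,39/8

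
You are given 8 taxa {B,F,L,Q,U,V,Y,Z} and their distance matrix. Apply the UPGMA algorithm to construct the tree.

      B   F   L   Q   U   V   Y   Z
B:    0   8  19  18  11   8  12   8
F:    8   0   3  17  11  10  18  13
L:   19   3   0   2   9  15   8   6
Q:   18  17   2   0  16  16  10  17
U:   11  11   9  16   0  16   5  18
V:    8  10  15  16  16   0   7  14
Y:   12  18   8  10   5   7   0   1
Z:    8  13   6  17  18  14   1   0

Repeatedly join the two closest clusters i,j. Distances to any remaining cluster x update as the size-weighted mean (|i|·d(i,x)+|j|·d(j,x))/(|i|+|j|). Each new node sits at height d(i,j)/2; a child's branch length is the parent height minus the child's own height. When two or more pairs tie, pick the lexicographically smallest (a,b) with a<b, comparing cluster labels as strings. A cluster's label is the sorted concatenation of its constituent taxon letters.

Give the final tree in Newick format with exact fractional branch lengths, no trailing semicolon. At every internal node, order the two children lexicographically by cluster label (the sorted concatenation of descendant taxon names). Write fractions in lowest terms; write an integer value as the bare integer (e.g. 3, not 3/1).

step 1: merge (Y,Z) at d=1; branch lengths Y→1/2, Z→1/2; new cluster YZ
  updated: d(B,YZ)=10, d(F,YZ)=31/2, d(L,YZ)=7, d(Q,YZ)=27/2, d(U,YZ)=23/2, d(V,YZ)=21/2
step 2: merge (L,Q) at d=2; branch lengths L→1, Q→1; new cluster LQ
  updated: d(B,LQ)=37/2, d(F,LQ)=10, d(LQ,U)=25/2, d(LQ,V)=31/2, d(LQ,YZ)=41/4
step 3: merge (B,F) at d=8; branch lengths B→4, F→4; new cluster BF
  updated: d(BF,LQ)=57/4, d(BF,U)=11, d(BF,V)=9, d(BF,YZ)=51/4
step 4: merge (BF,V) at d=9; branch lengths BF→1/2, V→9/2; new cluster BFV
  updated: d(BFV,LQ)=44/3, d(BFV,U)=38/3, d(BFV,YZ)=12
step 5: merge (LQ,YZ) at d=41/4; branch lengths LQ→33/8, YZ→37/8; new cluster LQYZ
  updated: d(BFV,LQYZ)=40/3, d(LQYZ,U)=12
step 6: merge (LQYZ,U) at d=12; branch lengths LQYZ→7/8, U→6; new cluster LQUYZ
  updated: d(BFV,LQUYZ)=66/5
step 7: merge (BFV,LQUYZ) at d=66/5; branch lengths BFV→21/10, LQUYZ→3/5; new cluster BFLQUVYZ
final tree: (((B:4,F:4):1/2,V:9/2):21/10,(((L:1,Q:1):33/8,(Y:1/2,Z:1/2):37/8):7/8,U:6):3/5)
total length: 1373/40

(((B:4,F:4):1/2,V:9/2):21/10,(((L:1,Q:1):33/8,(Y:1/2,Z:1/2):37/8):7/8,U:6):3/5)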